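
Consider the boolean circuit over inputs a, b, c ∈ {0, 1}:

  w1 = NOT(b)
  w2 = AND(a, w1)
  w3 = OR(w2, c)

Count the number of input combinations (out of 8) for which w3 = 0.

3

w3 = OR(w2, c) must be 0, so both w2 = 0 and c = 0.
Enumerating the 8 input combinations, 3 give w3 = 0 and 5 give w3 = 1.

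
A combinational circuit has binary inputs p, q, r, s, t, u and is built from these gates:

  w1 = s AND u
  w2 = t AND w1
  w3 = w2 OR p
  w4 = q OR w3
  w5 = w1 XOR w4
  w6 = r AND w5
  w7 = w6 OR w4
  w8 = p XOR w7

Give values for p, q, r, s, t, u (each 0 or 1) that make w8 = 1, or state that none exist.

p=0 q=1 r=1 s=0 t=0 u=1

Check with p=0 q=1 r=1 s=0 t=0 u=1:
w1 = s AND u = 0 AND 1 = 0
w2 = t AND w1 = 0 AND 0 = 0
w3 = w2 OR p = 0 OR 0 = 0
w4 = q OR w3 = 1 OR 0 = 1
w5 = w1 XOR w4 = 0 XOR 1 = 1
w6 = r AND w5 = 1 AND 1 = 1
w7 = w6 OR w4 = 1 OR 1 = 1
w8 = p XOR w7 = 0 XOR 1 = 1
So w8 = 1 as required.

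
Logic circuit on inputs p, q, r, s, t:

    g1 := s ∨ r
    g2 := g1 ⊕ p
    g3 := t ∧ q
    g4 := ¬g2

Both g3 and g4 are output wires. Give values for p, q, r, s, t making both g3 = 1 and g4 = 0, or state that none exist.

Check with p=0, q=1, r=1, s=0, t=1:
g1 = s ∨ r = 0 ∨ 1 = 1
g2 = g1 ⊕ p = 1 ⊕ 0 = 1
g3 = t ∧ q = 1 ∧ 1 = 1
g4 = ¬g2 = ¬1 = 0
So g3 = 1 and g4 = 0.

p=0, q=1, r=1, s=0, t=1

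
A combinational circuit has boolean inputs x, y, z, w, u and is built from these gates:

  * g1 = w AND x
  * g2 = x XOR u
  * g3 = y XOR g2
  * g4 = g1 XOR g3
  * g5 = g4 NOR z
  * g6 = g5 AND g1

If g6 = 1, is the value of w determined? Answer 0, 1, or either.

1

g6 = g5 AND g1 must be 1, so both g5 = 1 and g1 = 1.
g5 = g4 NOR z must be 1, so both g4 = 0 and z = 0.
g1 = w AND x must be 1, so both w = 1 and x = 1.
Every assignment with g6 = 1 has w = 1; there are 2 such assignment(s).
  x=1, y=0, z=0, w=1, u=0
  x=1, y=1, z=0, w=1, u=1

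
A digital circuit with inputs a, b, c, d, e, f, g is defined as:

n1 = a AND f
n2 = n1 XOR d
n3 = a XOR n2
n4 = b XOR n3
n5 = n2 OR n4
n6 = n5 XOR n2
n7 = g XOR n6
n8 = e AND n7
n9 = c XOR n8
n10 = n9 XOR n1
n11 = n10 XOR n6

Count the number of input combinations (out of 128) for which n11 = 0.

64

n11 = n10 XOR n6 must be 0, so n10 and n6 are equal.
Enumerating the 128 input combinations, 64 give n11 = 0 and 64 give n11 = 1.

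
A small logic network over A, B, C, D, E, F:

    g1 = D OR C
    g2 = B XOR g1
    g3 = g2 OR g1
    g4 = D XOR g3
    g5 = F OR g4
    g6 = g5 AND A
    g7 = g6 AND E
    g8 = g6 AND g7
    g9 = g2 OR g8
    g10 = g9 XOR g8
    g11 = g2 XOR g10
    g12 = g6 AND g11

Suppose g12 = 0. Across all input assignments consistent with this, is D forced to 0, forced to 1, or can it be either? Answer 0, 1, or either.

either

Both values of D occur among assignments with g12 = 0:
  D=0: A=0, B=0, C=0, D=0, E=0, F=0
  D=1: A=0, B=0, C=0, D=1, E=0, F=0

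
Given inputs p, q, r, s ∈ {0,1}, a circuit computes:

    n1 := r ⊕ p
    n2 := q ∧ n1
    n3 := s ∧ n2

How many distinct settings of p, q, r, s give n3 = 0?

14

n3 = s ∧ n2 must be 0, so at least one of s, n2 is 0.
Enumerating the 16 input combinations, 14 give n3 = 0 and 2 give n3 = 1.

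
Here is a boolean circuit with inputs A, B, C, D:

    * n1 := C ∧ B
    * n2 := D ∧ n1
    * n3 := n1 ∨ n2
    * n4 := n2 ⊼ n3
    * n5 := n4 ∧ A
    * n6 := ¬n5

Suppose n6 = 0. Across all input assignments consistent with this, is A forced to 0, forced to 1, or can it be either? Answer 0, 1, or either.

1

n6 = ¬n5 must be 0, so n5 = 1.
n5 = n4 ∧ A must be 1, so both n4 = 1 and A = 1.
n4 = n2 ⊼ n3 must be 1, so at least one of n2, n3 is 0.
Every assignment with n6 = 0 has A = 1; there are 7 such assignment(s).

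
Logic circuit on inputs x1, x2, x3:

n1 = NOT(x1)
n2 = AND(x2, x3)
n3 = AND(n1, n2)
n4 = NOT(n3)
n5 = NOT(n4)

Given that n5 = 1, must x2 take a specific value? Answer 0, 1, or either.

1

n5 = NOT(n4) must be 1, so n4 = 0.
n4 = NOT(n3) must be 0, so n3 = 1.
n3 = AND(n1, n2) must be 1, so both n1 = 1 and n2 = 1.
Every assignment with n5 = 1 has x2 = 1; there are 1 such assignment(s).
  x1=0, x2=1, x3=1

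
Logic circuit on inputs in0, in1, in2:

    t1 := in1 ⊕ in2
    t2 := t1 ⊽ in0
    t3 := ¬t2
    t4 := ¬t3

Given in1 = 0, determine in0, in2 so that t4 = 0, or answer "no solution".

Check with in1 = 0 and in0=0, in2=1:
t1 = in1 ⊕ in2 = 0 ⊕ 1 = 1
t2 = t1 ⊽ in0 = 1 ⊽ 0 = 0
t3 = ¬t2 = ¬0 = 1
t4 = ¬t3 = ¬1 = 0
So t4 = 0.

in0=0, in2=1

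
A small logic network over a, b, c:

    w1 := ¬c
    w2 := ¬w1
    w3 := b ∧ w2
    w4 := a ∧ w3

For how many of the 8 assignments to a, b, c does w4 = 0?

7

w4 = a ∧ w3 must be 0, so at least one of a, w3 is 0.
Enumerating the 8 input combinations, 7 give w4 = 0 and 1 give w4 = 1.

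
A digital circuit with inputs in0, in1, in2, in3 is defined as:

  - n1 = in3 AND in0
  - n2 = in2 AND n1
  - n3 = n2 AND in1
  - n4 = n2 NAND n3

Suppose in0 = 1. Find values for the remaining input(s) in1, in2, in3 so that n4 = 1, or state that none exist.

in1=0 in2=1 in3=0

n4 = n2 NAND n3 must be 1, so at least one of n2, n3 is 0.
Check with in0 = 1 and in1=0, in2=1, in3=0:
n1 = in3 AND in0 = 0 AND 1 = 0
n2 = in2 AND n1 = 1 AND 0 = 0
n3 = n2 AND in1 = 0 AND 0 = 0
n4 = n2 NAND n3 = 0 NAND 0 = 1
So n4 = 1.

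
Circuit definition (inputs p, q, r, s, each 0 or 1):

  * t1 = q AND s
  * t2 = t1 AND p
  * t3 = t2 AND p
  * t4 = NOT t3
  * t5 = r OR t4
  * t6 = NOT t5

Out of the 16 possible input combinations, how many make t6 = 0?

t6 = NOT t5 must be 0, so t5 = 1.
t5 = r OR t4 must be 1, so at least one of r, t4 is 1.
Enumerating the 16 input combinations, 15 give t6 = 0 and 1 give t6 = 1.

15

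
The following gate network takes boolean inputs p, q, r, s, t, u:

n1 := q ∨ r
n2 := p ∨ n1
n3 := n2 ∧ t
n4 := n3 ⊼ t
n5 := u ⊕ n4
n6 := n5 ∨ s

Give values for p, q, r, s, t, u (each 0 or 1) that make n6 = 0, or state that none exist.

p=1, q=0, r=0, s=0, t=1, u=0

n6 = n5 ∨ s must be 0, so both n5 = 0 and s = 0.
Check with p=1, q=0, r=0, s=0, t=1, u=0:
n1 = q ∨ r = 0 ∨ 0 = 0
n2 = p ∨ n1 = 1 ∨ 0 = 1
n3 = n2 ∧ t = 1 ∧ 1 = 1
n4 = n3 ⊼ t = 1 ⊼ 1 = 0
n5 = u ⊕ n4 = 0 ⊕ 0 = 0
n6 = n5 ∨ s = 0 ∨ 0 = 0
So n6 = 0 as required.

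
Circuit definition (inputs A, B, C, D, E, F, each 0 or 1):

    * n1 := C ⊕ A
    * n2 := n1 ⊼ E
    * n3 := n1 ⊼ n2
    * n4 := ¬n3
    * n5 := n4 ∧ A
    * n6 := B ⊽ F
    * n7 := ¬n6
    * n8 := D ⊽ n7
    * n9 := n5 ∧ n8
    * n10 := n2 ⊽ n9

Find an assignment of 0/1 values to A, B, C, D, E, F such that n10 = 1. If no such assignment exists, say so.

n10 = n2 ⊽ n9 must be 1, so both n2 = 0 and n9 = 0.
n2 = n1 ⊼ E must be 0, so both n1 = 1 and E = 1.
Check with A=0, B=1, C=1, D=0, E=1, F=0:
n1 = C ⊕ A = 1 ⊕ 0 = 1
n2 = n1 ⊼ E = 1 ⊼ 1 = 0
n3 = n1 ⊼ n2 = 1 ⊼ 0 = 1
n4 = ¬n3 = ¬1 = 0
n5 = n4 ∧ A = 0 ∧ 0 = 0
n6 = B ⊽ F = 1 ⊽ 0 = 0
n7 = ¬n6 = ¬0 = 1
n8 = D ⊽ n7 = 0 ⊽ 1 = 0
n9 = n5 ∧ n8 = 0 ∧ 0 = 0
n10 = n2 ⊽ n9 = 0 ⊽ 0 = 1
So n10 = 1 as required.

A=0, B=1, C=1, D=0, E=1, F=0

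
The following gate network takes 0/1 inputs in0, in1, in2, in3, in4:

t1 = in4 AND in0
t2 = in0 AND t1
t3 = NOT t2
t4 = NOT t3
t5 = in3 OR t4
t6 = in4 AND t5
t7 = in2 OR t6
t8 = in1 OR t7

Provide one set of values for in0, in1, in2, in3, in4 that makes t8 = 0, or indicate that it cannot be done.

Check with in0=0 in1=0 in2=0 in3=1 in4=0:
t1 = in4 AND in0 = 0 AND 0 = 0
t2 = in0 AND t1 = 0 AND 0 = 0
t3 = NOT t2 = NOT 0 = 1
t4 = NOT t3 = NOT 1 = 0
t5 = in3 OR t4 = 1 OR 0 = 1
t6 = in4 AND t5 = 0 AND 1 = 0
t7 = in2 OR t6 = 0 OR 0 = 0
t8 = in1 OR t7 = 0 OR 0 = 0
So t8 = 0 as required.

in0=0 in1=0 in2=0 in3=1 in4=0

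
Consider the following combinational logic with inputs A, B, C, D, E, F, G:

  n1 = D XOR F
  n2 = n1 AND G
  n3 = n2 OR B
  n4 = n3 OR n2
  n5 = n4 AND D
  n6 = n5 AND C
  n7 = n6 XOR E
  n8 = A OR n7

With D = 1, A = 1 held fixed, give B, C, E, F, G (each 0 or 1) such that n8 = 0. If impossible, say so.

no solution exists

With D = 1, A = 1 fixed, none of the 32 settings of B, C, E, F, G give n8 = 0.
For example, with B=1, C=0, E=1, F=0, G=1:
n1 = D XOR F = 1 XOR 0 = 1
n2 = n1 AND G = 1 AND 1 = 1
n3 = n2 OR B = 1 OR 1 = 1
n4 = n3 OR n2 = 1 OR 1 = 1
n5 = n4 AND D = 1 AND 1 = 1
n6 = n5 AND C = 1 AND 0 = 0
n7 = n6 XOR E = 0 XOR 1 = 1
n8 = A OR n7 = 1 OR 1 = 1
giving n8 = 1 ≠ 0.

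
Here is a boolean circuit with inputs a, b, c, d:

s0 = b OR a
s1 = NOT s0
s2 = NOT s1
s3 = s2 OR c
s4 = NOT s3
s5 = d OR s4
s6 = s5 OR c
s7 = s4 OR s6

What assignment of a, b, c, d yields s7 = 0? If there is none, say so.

a=0, b=1, c=0, d=0

s7 = s4 OR s6 must be 0, so both s4 = 0 and s6 = 0.
s4 = NOT s3 must be 0, so s3 = 1.
s6 = s5 OR c must be 0, so both s5 = 0 and c = 0.
Check with a=0, b=1, c=0, d=0:
s0 = b OR a = 1 OR 0 = 1
s1 = NOT s0 = NOT 1 = 0
s2 = NOT s1 = NOT 0 = 1
s3 = s2 OR c = 1 OR 0 = 1
s4 = NOT s3 = NOT 1 = 0
s5 = d OR s4 = 0 OR 0 = 0
s6 = s5 OR c = 0 OR 0 = 0
s7 = s4 OR s6 = 0 OR 0 = 0
So s7 = 0 as required.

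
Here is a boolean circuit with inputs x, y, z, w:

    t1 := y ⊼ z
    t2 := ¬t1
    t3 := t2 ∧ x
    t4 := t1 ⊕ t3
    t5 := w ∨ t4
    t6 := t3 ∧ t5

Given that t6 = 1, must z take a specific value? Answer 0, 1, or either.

t6 = t3 ∧ t5 must be 1, so both t3 = 1 and t5 = 1.
t3 = t2 ∧ x must be 1, so both t2 = 1 and x = 1.
Every assignment with t6 = 1 has z = 1; there are 2 such assignment(s).
  x=1, y=1, z=1, w=0
  x=1, y=1, z=1, w=1

1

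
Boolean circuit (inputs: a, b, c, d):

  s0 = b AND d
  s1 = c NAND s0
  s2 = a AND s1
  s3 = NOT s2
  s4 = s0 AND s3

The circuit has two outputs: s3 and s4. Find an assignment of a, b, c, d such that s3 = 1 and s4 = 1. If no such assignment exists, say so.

a=0 b=1 c=0 d=1

Check with a=0 b=1 c=0 d=1:
s0 = b AND d = 1 AND 1 = 1
s1 = c NAND s0 = 0 NAND 1 = 1
s2 = a AND s1 = 0 AND 1 = 0
s3 = NOT s2 = NOT 0 = 1
s4 = s0 AND s3 = 1 AND 1 = 1
So s3 = 1 and s4 = 1.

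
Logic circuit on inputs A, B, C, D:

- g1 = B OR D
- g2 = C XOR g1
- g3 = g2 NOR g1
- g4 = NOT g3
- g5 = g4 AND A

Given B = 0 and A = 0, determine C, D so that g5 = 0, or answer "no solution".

g5 = g4 AND A must be 0, so at least one of g4, A is 0.
Check with B = 0 and A = 0 and C=0, D=0:
g1 = B OR D = 0 OR 0 = 0
g2 = C XOR g1 = 0 XOR 0 = 0
g3 = g2 NOR g1 = 0 NOR 0 = 1
g4 = NOT g3 = NOT 1 = 0
g5 = g4 AND A = 0 AND 0 = 0
So g5 = 0.

C=0, D=0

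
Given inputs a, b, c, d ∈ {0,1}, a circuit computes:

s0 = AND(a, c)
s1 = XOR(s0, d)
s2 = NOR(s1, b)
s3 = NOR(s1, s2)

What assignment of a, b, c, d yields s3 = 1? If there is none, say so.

s3 = NOR(s1, s2) must be 1, so both s1 = 0 and s2 = 0.
s1 = XOR(s0, d) must be 0, so s0 and d are equal.
s2 = NOR(s1, b) must be 0, so at least one of s1, b is 1.
Check with a=1, b=1, c=0, d=0:
s0 = AND(a, c) = AND(1, 0) = 0
s1 = XOR(s0, d) = XOR(0, 0) = 0
s2 = NOR(s1, b) = NOR(0, 1) = 0
s3 = NOR(s1, s2) = NOR(0, 0) = 1
So s3 = 1 as required.

a=1, b=1, c=0, d=0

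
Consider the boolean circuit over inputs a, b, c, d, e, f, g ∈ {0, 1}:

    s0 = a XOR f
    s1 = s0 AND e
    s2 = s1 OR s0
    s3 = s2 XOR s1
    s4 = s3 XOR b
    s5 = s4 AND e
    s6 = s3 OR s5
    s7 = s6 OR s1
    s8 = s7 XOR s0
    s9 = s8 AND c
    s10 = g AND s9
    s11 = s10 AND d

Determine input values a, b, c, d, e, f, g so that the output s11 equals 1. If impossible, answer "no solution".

s11 = s10 AND d must be 1, so both s10 = 1 and d = 1.
s10 = g AND s9 must be 1, so both g = 1 and s9 = 1.
s9 = s8 AND c must be 1, so both s8 = 1 and c = 1.
Check with a=0 b=1 c=1 d=1 e=1 f=0 g=1:
s0 = a XOR f = 0 XOR 0 = 0
s1 = s0 AND e = 0 AND 1 = 0
s2 = s1 OR s0 = 0 OR 0 = 0
s3 = s2 XOR s1 = 0 XOR 0 = 0
s4 = s3 XOR b = 0 XOR 1 = 1
s5 = s4 AND e = 1 AND 1 = 1
s6 = s3 OR s5 = 0 OR 1 = 1
s7 = s6 OR s1 = 1 OR 0 = 1
s8 = s7 XOR s0 = 1 XOR 0 = 1
s9 = s8 AND c = 1 AND 1 = 1
s10 = g AND s9 = 1 AND 1 = 1
s11 = s10 AND d = 1 AND 1 = 1
So s11 = 1 as required.

a=0 b=1 c=1 d=1 e=1 f=0 g=1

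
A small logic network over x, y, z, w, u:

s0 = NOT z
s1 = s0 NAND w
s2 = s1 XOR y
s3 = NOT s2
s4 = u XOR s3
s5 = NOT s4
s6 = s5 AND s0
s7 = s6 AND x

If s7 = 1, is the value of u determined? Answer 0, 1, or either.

Both values of u occur among assignments with s7 = 1:
  u=0: x=1, y=0, z=0, w=0, u=0
  u=1: x=1, y=0, z=0, w=1, u=1

either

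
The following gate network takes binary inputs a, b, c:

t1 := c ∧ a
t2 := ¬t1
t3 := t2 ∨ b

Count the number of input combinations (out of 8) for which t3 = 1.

t3 = t2 ∨ b must be 1, so at least one of t2, b is 1.
Enumerating the 8 input combinations, 7 give t3 = 1 and 1 give t3 = 0.

7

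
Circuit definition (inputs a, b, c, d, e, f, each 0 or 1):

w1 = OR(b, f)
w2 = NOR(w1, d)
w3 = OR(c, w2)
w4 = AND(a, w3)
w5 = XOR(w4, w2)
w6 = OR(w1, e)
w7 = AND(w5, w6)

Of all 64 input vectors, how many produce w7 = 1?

15

w7 = AND(w5, w6) must be 1, so both w5 = 1 and w6 = 1.
w5 = XOR(w4, w2) must be 1, so w4 and w2 differ.
w6 = OR(w1, e) must be 1, so at least one of w1, e is 1.
Enumerating the 64 input combinations, 15 give w7 = 1 and 49 give w7 = 0.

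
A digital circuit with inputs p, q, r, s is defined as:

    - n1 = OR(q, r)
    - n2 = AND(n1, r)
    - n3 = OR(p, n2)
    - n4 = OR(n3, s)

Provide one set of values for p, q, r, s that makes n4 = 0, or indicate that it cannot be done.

p=0, q=1, r=0, s=0

Check with p=0, q=1, r=0, s=0:
n1 = OR(q, r) = OR(1, 0) = 1
n2 = AND(n1, r) = AND(1, 0) = 0
n3 = OR(p, n2) = OR(0, 0) = 0
n4 = OR(n3, s) = OR(0, 0) = 0
So n4 = 0 as required.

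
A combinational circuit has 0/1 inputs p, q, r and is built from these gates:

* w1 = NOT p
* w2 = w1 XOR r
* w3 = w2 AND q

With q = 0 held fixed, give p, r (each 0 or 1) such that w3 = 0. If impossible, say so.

w3 = w2 AND q must be 0, so at least one of w2, q is 0.
Check with q = 0 and p=0, r=0:
w1 = NOT p = NOT 0 = 1
w2 = w1 XOR r = 1 XOR 0 = 1
w3 = w2 AND q = 1 AND 0 = 0
So w3 = 0.

p=0, r=0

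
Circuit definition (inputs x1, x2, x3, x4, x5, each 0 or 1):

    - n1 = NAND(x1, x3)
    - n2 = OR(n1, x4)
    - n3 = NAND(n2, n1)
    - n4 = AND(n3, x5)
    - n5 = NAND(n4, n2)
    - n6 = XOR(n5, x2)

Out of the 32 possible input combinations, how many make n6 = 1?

n6 = XOR(n5, x2) must be 1, so n5 and x2 differ.
Enumerating the 32 input combinations, 16 give n6 = 1 and 16 give n6 = 0.

16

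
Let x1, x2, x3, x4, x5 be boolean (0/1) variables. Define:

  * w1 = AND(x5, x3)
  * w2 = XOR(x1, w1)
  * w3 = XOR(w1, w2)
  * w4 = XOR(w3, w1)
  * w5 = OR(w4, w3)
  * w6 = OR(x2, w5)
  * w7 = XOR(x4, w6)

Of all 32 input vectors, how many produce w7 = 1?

16

w7 = XOR(x4, w6) must be 1, so x4 and w6 differ.
Enumerating the 32 input combinations, 16 give w7 = 1 and 16 give w7 = 0.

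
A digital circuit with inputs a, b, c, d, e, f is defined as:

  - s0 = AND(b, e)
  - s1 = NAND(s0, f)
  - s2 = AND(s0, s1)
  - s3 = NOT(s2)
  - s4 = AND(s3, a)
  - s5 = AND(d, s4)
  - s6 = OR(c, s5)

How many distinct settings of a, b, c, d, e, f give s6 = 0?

25

s6 = OR(c, s5) must be 0, so both c = 0 and s5 = 0.
s5 = AND(d, s4) must be 0, so at least one of d, s4 is 0.
Enumerating the 64 input combinations, 25 give s6 = 0 and 39 give s6 = 1.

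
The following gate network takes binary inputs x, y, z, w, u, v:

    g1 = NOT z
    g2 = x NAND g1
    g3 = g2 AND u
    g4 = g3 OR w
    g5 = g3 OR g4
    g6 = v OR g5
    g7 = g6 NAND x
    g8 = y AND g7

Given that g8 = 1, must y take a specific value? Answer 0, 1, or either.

g8 = y AND g7 must be 1, so both y = 1 and g7 = 1.
g7 = g6 NAND x must be 1, so at least one of g6, x is 0.
Every assignment with g8 = 1 has y = 1; there are 19 such assignment(s).

1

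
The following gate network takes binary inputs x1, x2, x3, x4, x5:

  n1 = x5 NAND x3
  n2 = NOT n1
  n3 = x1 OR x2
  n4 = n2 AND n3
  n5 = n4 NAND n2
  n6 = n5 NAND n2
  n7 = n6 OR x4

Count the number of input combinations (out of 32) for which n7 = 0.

n7 = n6 OR x4 must be 0, so both n6 = 0 and x4 = 0.
n6 = n5 NAND n2 must be 0, so both n5 = 1 and n2 = 1.
Satisfying assignments:
  x1=0, x2=0, x3=1, x4=0, x5=1

1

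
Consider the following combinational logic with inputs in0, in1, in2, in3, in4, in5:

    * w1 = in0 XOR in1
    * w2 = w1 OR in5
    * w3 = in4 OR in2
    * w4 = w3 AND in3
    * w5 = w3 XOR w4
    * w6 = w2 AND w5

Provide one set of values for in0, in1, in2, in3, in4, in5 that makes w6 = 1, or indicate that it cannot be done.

in0=1, in1=0, in2=0, in3=0, in4=1, in5=1

w6 = w2 AND w5 must be 1, so both w2 = 1 and w5 = 1.
Check with in0=1, in1=0, in2=0, in3=0, in4=1, in5=1:
w1 = in0 XOR in1 = 1 XOR 0 = 1
w2 = w1 OR in5 = 1 OR 1 = 1
w3 = in4 OR in2 = 1 OR 0 = 1
w4 = w3 AND in3 = 1 AND 0 = 0
w5 = w3 XOR w4 = 1 XOR 0 = 1
w6 = w2 AND w5 = 1 AND 1 = 1
So w6 = 1 as required.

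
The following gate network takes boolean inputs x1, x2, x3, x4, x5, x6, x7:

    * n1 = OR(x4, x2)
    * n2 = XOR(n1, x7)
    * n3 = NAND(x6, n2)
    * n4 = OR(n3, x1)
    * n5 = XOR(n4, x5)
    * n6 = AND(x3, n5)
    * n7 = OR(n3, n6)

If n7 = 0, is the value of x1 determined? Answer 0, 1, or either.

either

Both values of x1 occur among assignments with n7 = 0:
  x1=0: x1=0, x2=0, x3=0, x4=0, x5=0, x6=1, x7=1
  x1=1: x1=1, x2=0, x3=0, x4=0, x5=0, x6=1, x7=1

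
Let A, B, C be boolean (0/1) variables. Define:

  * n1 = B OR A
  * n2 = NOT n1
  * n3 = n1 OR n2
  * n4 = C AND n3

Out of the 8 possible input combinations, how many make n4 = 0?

n4 = C AND n3 must be 0, so at least one of C, n3 is 0.
Enumerating the 8 input combinations, 4 give n4 = 0 and 4 give n4 = 1.

4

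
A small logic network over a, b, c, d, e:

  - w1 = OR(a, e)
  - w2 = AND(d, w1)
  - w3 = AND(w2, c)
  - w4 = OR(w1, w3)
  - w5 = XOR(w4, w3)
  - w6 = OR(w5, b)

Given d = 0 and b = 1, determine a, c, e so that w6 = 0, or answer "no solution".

no solution exists

With d = 0 and b = 1 fixed, none of the 8 settings of a, c, e give w6 = 0.
For example, with a=1, c=1, e=0:
w1 = OR(a, e) = OR(1, 0) = 1
w2 = AND(d, w1) = AND(0, 1) = 0
w3 = AND(w2, c) = AND(0, 1) = 0
w4 = OR(w1, w3) = OR(1, 0) = 1
w5 = XOR(w4, w3) = XOR(1, 0) = 1
w6 = OR(w5, b) = OR(1, 1) = 1
giving w6 = 1 ≠ 0.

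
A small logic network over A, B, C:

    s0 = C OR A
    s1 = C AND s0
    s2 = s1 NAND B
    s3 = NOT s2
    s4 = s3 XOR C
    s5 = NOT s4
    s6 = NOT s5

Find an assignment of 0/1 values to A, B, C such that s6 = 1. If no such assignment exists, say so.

A=1, B=0, C=1

s6 = NOT s5 must be 1, so s5 = 0.
Check with A=1, B=0, C=1:
s0 = C OR A = 1 OR 1 = 1
s1 = C AND s0 = 1 AND 1 = 1
s2 = s1 NAND B = 1 NAND 0 = 1
s3 = NOT s2 = NOT 1 = 0
s4 = s3 XOR C = 0 XOR 1 = 1
s5 = NOT s4 = NOT 1 = 0
s6 = NOT s5 = NOT 0 = 1
So s6 = 1 as required.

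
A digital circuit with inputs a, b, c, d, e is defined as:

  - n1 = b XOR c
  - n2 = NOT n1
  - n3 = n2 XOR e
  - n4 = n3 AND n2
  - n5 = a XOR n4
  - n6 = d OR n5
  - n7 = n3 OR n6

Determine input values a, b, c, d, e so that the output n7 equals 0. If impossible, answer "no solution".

a=0, b=1, c=1, d=0, e=1

n7 = n3 OR n6 must be 0, so both n3 = 0 and n6 = 0.
Check with a=0, b=1, c=1, d=0, e=1:
n1 = b XOR c = 1 XOR 1 = 0
n2 = NOT n1 = NOT 0 = 1
n3 = n2 XOR e = 1 XOR 1 = 0
n4 = n3 AND n2 = 0 AND 1 = 0
n5 = a XOR n4 = 0 XOR 0 = 0
n6 = d OR n5 = 0 OR 0 = 0
n7 = n3 OR n6 = 0 OR 0 = 0
So n7 = 0 as required.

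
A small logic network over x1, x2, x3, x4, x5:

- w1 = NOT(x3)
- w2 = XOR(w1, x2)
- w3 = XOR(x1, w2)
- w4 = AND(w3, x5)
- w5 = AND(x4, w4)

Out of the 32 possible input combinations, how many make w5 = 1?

4

w5 = AND(x4, w4) must be 1, so both x4 = 1 and w4 = 1.
Enumerating the 32 input combinations, 4 give w5 = 1 and 28 give w5 = 0.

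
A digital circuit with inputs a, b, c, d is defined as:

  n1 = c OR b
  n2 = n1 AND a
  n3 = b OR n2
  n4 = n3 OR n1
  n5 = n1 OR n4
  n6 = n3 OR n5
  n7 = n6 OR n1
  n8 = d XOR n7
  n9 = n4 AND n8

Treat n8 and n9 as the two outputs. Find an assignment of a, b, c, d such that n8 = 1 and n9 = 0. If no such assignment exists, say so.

a=0 b=0 c=0 d=1

Check with a=0 b=0 c=0 d=1:
n1 = c OR b = 0 OR 0 = 0
n2 = n1 AND a = 0 AND 0 = 0
n3 = b OR n2 = 0 OR 0 = 0
n4 = n3 OR n1 = 0 OR 0 = 0
n5 = n1 OR n4 = 0 OR 0 = 0
n6 = n3 OR n5 = 0 OR 0 = 0
n7 = n6 OR n1 = 0 OR 0 = 0
n8 = d XOR n7 = 1 XOR 0 = 1
n9 = n4 AND n8 = 0 AND 1 = 0
So n8 = 1 and n9 = 0.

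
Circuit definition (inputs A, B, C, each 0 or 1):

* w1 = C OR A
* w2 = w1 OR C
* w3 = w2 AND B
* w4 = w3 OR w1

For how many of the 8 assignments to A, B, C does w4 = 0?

2

w4 = w3 OR w1 must be 0, so both w3 = 0 and w1 = 0.
w3 = w2 AND B must be 0, so at least one of w2, B is 0.
w1 = C OR A must be 0, so both C = 0 and A = 0.
Satisfying assignments:
  A=0, B=0, C=0
  A=0, B=1, C=0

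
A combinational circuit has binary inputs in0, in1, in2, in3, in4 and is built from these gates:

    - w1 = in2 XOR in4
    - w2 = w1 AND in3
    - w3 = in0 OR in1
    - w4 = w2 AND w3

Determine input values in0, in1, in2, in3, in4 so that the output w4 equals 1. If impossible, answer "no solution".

in0=1, in1=1, in2=0, in3=1, in4=1

w4 = w2 AND w3 must be 1, so both w2 = 1 and w3 = 1.
Check with in0=1, in1=1, in2=0, in3=1, in4=1:
w1 = in2 XOR in4 = 0 XOR 1 = 1
w2 = w1 AND in3 = 1 AND 1 = 1
w3 = in0 OR in1 = 1 OR 1 = 1
w4 = w2 AND w3 = 1 AND 1 = 1
So w4 = 1 as required.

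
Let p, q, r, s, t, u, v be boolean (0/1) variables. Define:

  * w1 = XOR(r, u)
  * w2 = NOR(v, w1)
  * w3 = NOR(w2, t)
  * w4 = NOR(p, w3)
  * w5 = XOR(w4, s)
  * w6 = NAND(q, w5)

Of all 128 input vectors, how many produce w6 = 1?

96

w6 = NAND(q, w5) must be 1, so at least one of q, w5 is 0.
Enumerating the 128 input combinations, 96 give w6 = 1 and 32 give w6 = 0.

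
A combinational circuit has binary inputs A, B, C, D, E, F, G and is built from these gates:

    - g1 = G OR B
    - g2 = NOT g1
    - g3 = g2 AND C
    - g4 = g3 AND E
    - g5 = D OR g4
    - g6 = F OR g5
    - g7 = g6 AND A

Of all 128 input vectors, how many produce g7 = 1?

g7 = g6 AND A must be 1, so both g6 = 1 and A = 1.
g6 = F OR g5 must be 1, so at least one of F, g5 is 1.
Enumerating the 128 input combinations, 49 give g7 = 1 and 79 give g7 = 0.

49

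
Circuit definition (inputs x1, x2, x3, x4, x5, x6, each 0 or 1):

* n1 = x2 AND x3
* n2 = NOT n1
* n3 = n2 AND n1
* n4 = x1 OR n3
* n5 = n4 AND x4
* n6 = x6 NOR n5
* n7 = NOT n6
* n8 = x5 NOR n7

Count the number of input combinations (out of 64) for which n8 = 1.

12

n8 = x5 NOR n7 must be 1, so both x5 = 0 and n7 = 0.
n7 = NOT n6 must be 0, so n6 = 1.
Enumerating the 64 input combinations, 12 give n8 = 1 and 52 give n8 = 0.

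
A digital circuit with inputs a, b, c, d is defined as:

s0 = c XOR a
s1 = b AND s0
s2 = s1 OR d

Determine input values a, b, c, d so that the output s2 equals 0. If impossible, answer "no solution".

a=1 b=0 c=0 d=0

s2 = s1 OR d must be 0, so both s1 = 0 and d = 0.
s1 = b AND s0 must be 0, so at least one of b, s0 is 0.
Check with a=1 b=0 c=0 d=0:
s0 = c XOR a = 0 XOR 1 = 1
s1 = b AND s0 = 0 AND 1 = 0
s2 = s1 OR d = 0 OR 0 = 0
So s2 = 0 as required.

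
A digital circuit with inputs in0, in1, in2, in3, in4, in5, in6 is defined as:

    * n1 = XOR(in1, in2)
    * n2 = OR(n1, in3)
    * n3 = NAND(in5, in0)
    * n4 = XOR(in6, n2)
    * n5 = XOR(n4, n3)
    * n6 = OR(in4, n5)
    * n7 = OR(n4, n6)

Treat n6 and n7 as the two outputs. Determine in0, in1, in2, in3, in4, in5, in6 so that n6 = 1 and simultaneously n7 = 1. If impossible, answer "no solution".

Check with in0=0, in1=1, in2=0, in3=1, in4=0, in5=1, in6=1:
n1 = XOR(in1, in2) = XOR(1, 0) = 1
n2 = OR(n1, in3) = OR(1, 1) = 1
n3 = NAND(in5, in0) = NAND(1, 0) = 1
n4 = XOR(in6, n2) = XOR(1, 1) = 0
n5 = XOR(n4, n3) = XOR(0, 1) = 1
n6 = OR(in4, n5) = OR(0, 1) = 1
n7 = OR(n4, n6) = OR(0, 1) = 1
So n6 = 1 and n7 = 1.

in0=0, in1=1, in2=0, in3=1, in4=0, in5=1, in6=1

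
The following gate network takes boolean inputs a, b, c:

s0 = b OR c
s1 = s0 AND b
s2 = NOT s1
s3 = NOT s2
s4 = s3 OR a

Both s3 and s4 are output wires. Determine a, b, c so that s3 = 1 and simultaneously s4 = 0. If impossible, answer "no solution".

no solution exists

Across all 8 input combinations, none give both s3 = 1 and s4 = 0.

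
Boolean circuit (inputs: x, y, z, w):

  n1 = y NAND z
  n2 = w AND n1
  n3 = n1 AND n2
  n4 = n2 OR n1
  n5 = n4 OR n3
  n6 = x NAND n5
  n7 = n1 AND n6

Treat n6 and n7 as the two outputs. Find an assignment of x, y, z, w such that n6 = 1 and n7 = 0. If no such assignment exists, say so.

x=1, y=1, z=1, w=0

Check with x=1, y=1, z=1, w=0:
n1 = y NAND z = 1 NAND 1 = 0
n2 = w AND n1 = 0 AND 0 = 0
n3 = n1 AND n2 = 0 AND 0 = 0
n4 = n2 OR n1 = 0 OR 0 = 0
n5 = n4 OR n3 = 0 OR 0 = 0
n6 = x NAND n5 = 1 NAND 0 = 1
n7 = n1 AND n6 = 0 AND 1 = 0
So n6 = 1 and n7 = 0.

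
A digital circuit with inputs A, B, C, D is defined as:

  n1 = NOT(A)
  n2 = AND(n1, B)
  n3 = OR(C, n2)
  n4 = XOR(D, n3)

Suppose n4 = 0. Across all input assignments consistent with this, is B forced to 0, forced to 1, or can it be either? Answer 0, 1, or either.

Both values of B occur among assignments with n4 = 0:
  B=0: A=0, B=0, C=0, D=0
  B=1: A=0, B=1, C=0, D=1

either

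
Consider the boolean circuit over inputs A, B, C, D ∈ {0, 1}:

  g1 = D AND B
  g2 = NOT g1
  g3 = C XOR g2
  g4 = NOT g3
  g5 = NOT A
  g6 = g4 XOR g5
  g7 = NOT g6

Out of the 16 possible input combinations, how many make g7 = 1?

g7 = NOT g6 must be 1, so g6 = 0.
g6 = g4 XOR g5 must be 0, so g4 and g5 are equal.
Enumerating the 16 input combinations, 8 give g7 = 1 and 8 give g7 = 0.

8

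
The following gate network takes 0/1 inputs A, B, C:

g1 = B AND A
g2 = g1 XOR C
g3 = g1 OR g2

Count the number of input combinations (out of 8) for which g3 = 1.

g3 = g1 OR g2 must be 1, so at least one of g1, g2 is 1.
Satisfying assignments:
  A=0, B=0, C=1
  A=0, B=1, C=1
  A=1, B=0, C=1
  A=1, B=1, C=0
  A=1, B=1, C=1

5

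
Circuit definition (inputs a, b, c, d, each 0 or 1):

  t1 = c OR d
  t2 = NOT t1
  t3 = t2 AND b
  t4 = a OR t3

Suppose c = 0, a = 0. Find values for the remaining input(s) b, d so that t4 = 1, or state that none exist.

b=1, d=0

t4 = a OR t3 must be 1, so at least one of a, t3 is 1.
Check with c = 0, a = 0 and b=1, d=0:
t1 = c OR d = 0 OR 0 = 0
t2 = NOT t1 = NOT 0 = 1
t3 = t2 AND b = 1 AND 1 = 1
t4 = a OR t3 = 0 OR 1 = 1
So t4 = 1.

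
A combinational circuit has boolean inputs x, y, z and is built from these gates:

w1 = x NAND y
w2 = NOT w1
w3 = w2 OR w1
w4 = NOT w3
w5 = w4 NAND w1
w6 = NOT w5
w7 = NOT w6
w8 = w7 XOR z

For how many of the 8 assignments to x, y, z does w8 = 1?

w8 = w7 XOR z must be 1, so w7 and z differ.
Satisfying assignments:
  x=0, y=0, z=0
  x=0, y=1, z=0
  x=1, y=0, z=0
  x=1, y=1, z=0

4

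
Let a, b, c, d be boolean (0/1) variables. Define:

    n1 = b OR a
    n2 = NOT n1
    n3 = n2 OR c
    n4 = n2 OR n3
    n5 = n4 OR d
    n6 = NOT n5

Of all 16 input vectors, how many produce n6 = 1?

3

n6 = NOT n5 must be 1, so n5 = 0.
n5 = n4 OR d must be 0, so both n4 = 0 and d = 0.
n4 = n2 OR n3 must be 0, so both n2 = 0 and n3 = 0.
Enumerating the 16 input combinations, 3 give n6 = 1 and 13 give n6 = 0.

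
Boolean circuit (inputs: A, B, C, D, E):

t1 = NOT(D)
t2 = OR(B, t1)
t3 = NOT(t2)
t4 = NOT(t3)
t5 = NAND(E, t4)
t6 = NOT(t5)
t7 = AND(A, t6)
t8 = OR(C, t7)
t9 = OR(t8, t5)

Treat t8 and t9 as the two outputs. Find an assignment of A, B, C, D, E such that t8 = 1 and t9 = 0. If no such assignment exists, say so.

no solution exists

Across all 32 input combinations, none give both t8 = 1 and t9 = 0.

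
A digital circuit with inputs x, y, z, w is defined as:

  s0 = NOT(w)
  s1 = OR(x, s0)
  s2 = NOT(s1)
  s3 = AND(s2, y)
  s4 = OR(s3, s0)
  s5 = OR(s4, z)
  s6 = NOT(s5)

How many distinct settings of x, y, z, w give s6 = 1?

3

s6 = NOT(s5) must be 1, so s5 = 0.
s5 = OR(s4, z) must be 0, so both s4 = 0 and z = 0.
s4 = OR(s3, s0) must be 0, so both s3 = 0 and s0 = 0.
Satisfying assignments:
  x=0, y=0, z=0, w=1
  x=1, y=0, z=0, w=1
  x=1, y=1, z=0, w=1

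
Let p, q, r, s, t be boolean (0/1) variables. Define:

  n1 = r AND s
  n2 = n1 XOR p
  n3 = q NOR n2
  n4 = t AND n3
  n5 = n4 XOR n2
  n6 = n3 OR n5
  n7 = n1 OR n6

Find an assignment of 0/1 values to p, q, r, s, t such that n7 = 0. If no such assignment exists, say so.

n7 = n1 OR n6 must be 0, so both n1 = 0 and n6 = 0.
n1 = r AND s must be 0, so at least one of r, s is 0.
n6 = n3 OR n5 must be 0, so both n3 = 0 and n5 = 0.
Check with p=0 q=1 r=1 s=0 t=0:
n1 = r AND s = 1 AND 0 = 0
n2 = n1 XOR p = 0 XOR 0 = 0
n3 = q NOR n2 = 1 NOR 0 = 0
n4 = t AND n3 = 0 AND 0 = 0
n5 = n4 XOR n2 = 0 XOR 0 = 0
n6 = n3 OR n5 = 0 OR 0 = 0
n7 = n1 OR n6 = 0 OR 0 = 0
So n7 = 0 as required.

p=0 q=1 r=1 s=0 t=0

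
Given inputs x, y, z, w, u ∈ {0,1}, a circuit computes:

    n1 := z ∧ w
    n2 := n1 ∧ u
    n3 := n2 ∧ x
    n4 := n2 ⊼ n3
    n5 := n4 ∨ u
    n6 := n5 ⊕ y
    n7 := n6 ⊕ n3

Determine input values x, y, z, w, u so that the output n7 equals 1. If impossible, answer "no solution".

Check with x=0 y=0 z=0 w=1 u=0:
n1 = z ∧ w = 0 ∧ 1 = 0
n2 = n1 ∧ u = 0 ∧ 0 = 0
n3 = n2 ∧ x = 0 ∧ 0 = 0
n4 = n2 ⊼ n3 = 0 ⊼ 0 = 1
n5 = n4 ∨ u = 1 ∨ 0 = 1
n6 = n5 ⊕ y = 1 ⊕ 0 = 1
n7 = n6 ⊕ n3 = 1 ⊕ 0 = 1
So n7 = 1 as required.

x=0 y=0 z=0 w=1 u=0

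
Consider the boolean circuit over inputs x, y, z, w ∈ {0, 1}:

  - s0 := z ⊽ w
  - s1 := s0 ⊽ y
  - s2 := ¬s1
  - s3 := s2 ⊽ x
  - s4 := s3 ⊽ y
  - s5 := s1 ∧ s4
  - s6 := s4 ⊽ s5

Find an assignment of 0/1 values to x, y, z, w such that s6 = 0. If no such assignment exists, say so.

s6 = s4 ⊽ s5 must be 0, so at least one of s4, s5 is 1.
Check with x=1, y=0, z=1, w=0:
s0 = z ⊽ w = 1 ⊽ 0 = 0
s1 = s0 ⊽ y = 0 ⊽ 0 = 1
s2 = ¬s1 = ¬1 = 0
s3 = s2 ⊽ x = 0 ⊽ 1 = 0
s4 = s3 ⊽ y = 0 ⊽ 0 = 1
s5 = s1 ∧ s4 = 1 ∧ 1 = 1
s6 = s4 ⊽ s5 = 1 ⊽ 1 = 0
So s6 = 0 as required.

x=1, y=0, z=1, w=0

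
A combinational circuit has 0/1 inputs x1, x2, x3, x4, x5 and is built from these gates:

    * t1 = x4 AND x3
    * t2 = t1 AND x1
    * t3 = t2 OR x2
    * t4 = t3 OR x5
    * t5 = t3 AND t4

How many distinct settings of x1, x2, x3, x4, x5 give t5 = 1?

18

t5 = t3 AND t4 must be 1, so both t3 = 1 and t4 = 1.
t3 = t2 OR x2 must be 1, so at least one of t2, x2 is 1.
Enumerating the 32 input combinations, 18 give t5 = 1 and 14 give t5 = 0.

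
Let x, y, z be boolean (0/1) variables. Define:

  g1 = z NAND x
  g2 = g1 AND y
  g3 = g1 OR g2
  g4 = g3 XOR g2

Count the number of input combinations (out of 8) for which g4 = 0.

5

g4 = g3 XOR g2 must be 0, so g3 and g2 are equal.
Enumerating the 8 input combinations, 5 give g4 = 0 and 3 give g4 = 1.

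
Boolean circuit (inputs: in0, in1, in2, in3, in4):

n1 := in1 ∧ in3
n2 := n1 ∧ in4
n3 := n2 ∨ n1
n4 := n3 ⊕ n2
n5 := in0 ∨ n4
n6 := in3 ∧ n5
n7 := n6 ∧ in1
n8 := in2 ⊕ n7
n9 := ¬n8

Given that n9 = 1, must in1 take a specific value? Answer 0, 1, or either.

either

Both values of in1 occur among assignments with n9 = 1:
  in1=0: in0=0, in1=0, in2=0, in3=0, in4=0
  in1=1: in0=0, in1=1, in2=0, in3=0, in4=0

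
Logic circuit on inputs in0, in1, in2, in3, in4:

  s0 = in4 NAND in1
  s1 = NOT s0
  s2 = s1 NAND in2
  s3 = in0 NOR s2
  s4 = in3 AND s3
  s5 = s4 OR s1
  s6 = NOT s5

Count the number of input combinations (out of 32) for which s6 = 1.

s6 = NOT s5 must be 1, so s5 = 0.
Enumerating the 32 input combinations, 24 give s6 = 1 and 8 give s6 = 0.

24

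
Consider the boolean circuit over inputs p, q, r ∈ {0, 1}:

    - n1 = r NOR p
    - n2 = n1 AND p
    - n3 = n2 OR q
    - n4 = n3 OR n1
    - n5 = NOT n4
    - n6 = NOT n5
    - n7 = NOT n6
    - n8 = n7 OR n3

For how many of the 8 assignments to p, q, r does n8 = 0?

1

n8 = n7 OR n3 must be 0, so both n7 = 0 and n3 = 0.
Satisfying assignments:
  p=0, q=0, r=0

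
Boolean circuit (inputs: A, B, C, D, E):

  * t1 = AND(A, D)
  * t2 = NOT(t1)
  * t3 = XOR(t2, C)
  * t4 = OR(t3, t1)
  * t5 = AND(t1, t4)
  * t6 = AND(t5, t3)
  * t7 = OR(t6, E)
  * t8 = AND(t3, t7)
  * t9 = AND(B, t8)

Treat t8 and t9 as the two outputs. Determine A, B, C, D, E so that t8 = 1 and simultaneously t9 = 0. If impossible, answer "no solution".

Check with A=1, B=0, C=1, D=1, E=0:
t1 = AND(A, D) = AND(1, 1) = 1
t2 = NOT(t1) = NOT 1 = 0
t3 = XOR(t2, C) = XOR(0, 1) = 1
t4 = OR(t3, t1) = OR(1, 1) = 1
t5 = AND(t1, t4) = AND(1, 1) = 1
t6 = AND(t5, t3) = AND(1, 1) = 1
t7 = OR(t6, E) = OR(1, 0) = 1
t8 = AND(t3, t7) = AND(1, 1) = 1
t9 = AND(B, t8) = AND(0, 1) = 0
So t8 = 1 and t9 = 0.

A=1, B=0, C=1, D=1, E=0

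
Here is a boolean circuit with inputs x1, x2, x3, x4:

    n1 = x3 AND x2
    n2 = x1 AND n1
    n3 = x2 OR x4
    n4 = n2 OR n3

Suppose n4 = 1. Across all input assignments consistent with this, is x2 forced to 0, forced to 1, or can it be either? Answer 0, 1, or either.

Both values of x2 occur among assignments with n4 = 1:
  x2=0: x1=0, x2=0, x3=0, x4=1
  x2=1: x1=0, x2=1, x3=0, x4=0

either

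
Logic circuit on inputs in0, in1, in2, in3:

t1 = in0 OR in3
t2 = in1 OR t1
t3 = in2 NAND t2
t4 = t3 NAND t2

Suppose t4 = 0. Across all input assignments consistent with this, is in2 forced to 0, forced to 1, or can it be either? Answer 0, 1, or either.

t4 = t3 NAND t2 must be 0, so both t3 = 1 and t2 = 1.
Every assignment with t4 = 0 has in2 = 0; there are 7 such assignment(s).

0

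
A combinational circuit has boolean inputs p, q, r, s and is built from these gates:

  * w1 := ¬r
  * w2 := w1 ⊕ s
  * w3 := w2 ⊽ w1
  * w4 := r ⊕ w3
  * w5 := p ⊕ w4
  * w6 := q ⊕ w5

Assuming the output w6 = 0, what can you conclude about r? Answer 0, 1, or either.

either

Both values of r occur among assignments with w6 = 0:
  r=0: p=0, q=0, r=0, s=0
  r=1: p=0, q=0, r=1, s=0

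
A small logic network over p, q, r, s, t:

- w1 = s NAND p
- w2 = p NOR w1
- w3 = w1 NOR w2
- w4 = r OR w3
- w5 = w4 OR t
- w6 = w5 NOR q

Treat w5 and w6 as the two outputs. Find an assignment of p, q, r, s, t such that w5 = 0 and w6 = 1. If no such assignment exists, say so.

Check with p=1 q=0 r=0 s=0 t=0:
w1 = s NAND p = 0 NAND 1 = 1
w2 = p NOR w1 = 1 NOR 1 = 0
w3 = w1 NOR w2 = 1 NOR 0 = 0
w4 = r OR w3 = 0 OR 0 = 0
w5 = w4 OR t = 0 OR 0 = 0
w6 = w5 NOR q = 0 NOR 0 = 1
So w5 = 0 and w6 = 1.

p=1 q=0 r=0 s=0 t=0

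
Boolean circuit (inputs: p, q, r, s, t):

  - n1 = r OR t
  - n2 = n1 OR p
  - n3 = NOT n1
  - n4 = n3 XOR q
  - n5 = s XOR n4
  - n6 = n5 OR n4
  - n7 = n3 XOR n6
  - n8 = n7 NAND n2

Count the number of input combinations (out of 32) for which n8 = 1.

n8 = n7 NAND n2 must be 1, so at least one of n7, n2 is 0.
Enumerating the 32 input combinations, 13 give n8 = 1 and 19 give n8 = 0.

13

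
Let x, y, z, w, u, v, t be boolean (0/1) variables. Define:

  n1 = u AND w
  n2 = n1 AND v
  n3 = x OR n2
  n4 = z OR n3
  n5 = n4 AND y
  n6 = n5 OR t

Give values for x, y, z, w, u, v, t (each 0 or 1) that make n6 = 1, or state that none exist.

x=0, y=0, z=0, w=0, u=0, v=1, t=1

n6 = n5 OR t must be 1, so at least one of n5, t is 1.
Check with x=0, y=0, z=0, w=0, u=0, v=1, t=1:
n1 = u AND w = 0 AND 0 = 0
n2 = n1 AND v = 0 AND 1 = 0
n3 = x OR n2 = 0 OR 0 = 0
n4 = z OR n3 = 0 OR 0 = 0
n5 = n4 AND y = 0 AND 0 = 0
n6 = n5 OR t = 0 OR 1 = 1
So n6 = 1 as required.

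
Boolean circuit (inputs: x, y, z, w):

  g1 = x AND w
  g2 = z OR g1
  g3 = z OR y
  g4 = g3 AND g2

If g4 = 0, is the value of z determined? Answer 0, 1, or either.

0

g4 = g3 AND g2 must be 0, so at least one of g3, g2 is 0.
Every assignment with g4 = 0 has z = 0; there are 7 such assignment(s).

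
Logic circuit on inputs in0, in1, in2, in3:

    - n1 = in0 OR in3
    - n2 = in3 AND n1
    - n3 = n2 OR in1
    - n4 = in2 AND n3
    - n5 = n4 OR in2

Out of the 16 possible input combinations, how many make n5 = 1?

8

n5 = n4 OR in2 must be 1, so at least one of n4, in2 is 1.
Enumerating the 16 input combinations, 8 give n5 = 1 and 8 give n5 = 0.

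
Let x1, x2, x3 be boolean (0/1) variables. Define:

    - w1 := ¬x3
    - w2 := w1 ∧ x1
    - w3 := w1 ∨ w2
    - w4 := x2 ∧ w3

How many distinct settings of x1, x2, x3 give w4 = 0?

6

w4 = x2 ∧ w3 must be 0, so at least one of x2, w3 is 0.
Enumerating the 8 input combinations, 6 give w4 = 0 and 2 give w4 = 1.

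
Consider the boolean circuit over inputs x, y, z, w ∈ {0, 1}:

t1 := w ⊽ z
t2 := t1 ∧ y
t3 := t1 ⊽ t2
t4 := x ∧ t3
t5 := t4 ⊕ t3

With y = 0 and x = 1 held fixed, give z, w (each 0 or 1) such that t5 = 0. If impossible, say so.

t5 = t4 ⊕ t3 must be 0, so t4 and t3 are equal.
Check with y = 0 and x = 1 and z=0, w=0:
t1 = w ⊽ z = 0 ⊽ 0 = 1
t2 = t1 ∧ y = 1 ∧ 0 = 0
t3 = t1 ⊽ t2 = 1 ⊽ 0 = 0
t4 = x ∧ t3 = 1 ∧ 0 = 0
t5 = t4 ⊕ t3 = 0 ⊕ 0 = 0
So t5 = 0.

z=0, w=0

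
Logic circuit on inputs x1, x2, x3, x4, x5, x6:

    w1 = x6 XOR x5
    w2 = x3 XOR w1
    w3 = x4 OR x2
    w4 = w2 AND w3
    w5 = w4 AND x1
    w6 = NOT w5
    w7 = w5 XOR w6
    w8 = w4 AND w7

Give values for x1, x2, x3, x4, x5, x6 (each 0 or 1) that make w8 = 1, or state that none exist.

w8 = w4 AND w7 must be 1, so both w4 = 1 and w7 = 1.
w4 = w2 AND w3 must be 1, so both w2 = 1 and w3 = 1.
w7 = w5 XOR w6 must be 1, so w5 and w6 differ.
Check with x1=1, x2=1, x3=0, x4=1, x5=0, x6=1:
w1 = x6 XOR x5 = 1 XOR 0 = 1
w2 = x3 XOR w1 = 0 XOR 1 = 1
w3 = x4 OR x2 = 1 OR 1 = 1
w4 = w2 AND w3 = 1 AND 1 = 1
w5 = w4 AND x1 = 1 AND 1 = 1
w6 = NOT w5 = NOT 1 = 0
w7 = w5 XOR w6 = 1 XOR 0 = 1
w8 = w4 AND w7 = 1 AND 1 = 1
So w8 = 1 as required.

x1=1, x2=1, x3=0, x4=1, x5=0, x6=1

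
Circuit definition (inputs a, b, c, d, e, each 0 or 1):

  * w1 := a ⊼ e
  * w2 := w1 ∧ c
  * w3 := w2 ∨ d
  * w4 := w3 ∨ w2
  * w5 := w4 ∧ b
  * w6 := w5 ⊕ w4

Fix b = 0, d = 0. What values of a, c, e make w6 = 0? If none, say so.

a=1 c=1 e=1

w6 = w5 ⊕ w4 must be 0, so w5 and w4 are equal.
Check with b = 0, d = 0 and a=1, c=1, e=1:
w1 = a ⊼ e = 1 ⊼ 1 = 0
w2 = w1 ∧ c = 0 ∧ 1 = 0
w3 = w2 ∨ d = 0 ∨ 0 = 0
w4 = w3 ∨ w2 = 0 ∨ 0 = 0
w5 = w4 ∧ b = 0 ∧ 0 = 0
w6 = w5 ⊕ w4 = 0 ⊕ 0 = 0
So w6 = 0.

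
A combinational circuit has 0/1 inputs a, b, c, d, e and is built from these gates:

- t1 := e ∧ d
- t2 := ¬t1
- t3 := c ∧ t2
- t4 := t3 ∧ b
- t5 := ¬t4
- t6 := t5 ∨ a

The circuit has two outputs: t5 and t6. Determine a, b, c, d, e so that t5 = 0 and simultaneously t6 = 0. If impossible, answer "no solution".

Check with a=0, b=1, c=1, d=0, e=0:
t1 = e ∧ d = 0 ∧ 0 = 0
t2 = ¬t1 = ¬0 = 1
t3 = c ∧ t2 = 1 ∧ 1 = 1
t4 = t3 ∧ b = 1 ∧ 1 = 1
t5 = ¬t4 = ¬1 = 0
t6 = t5 ∨ a = 0 ∨ 0 = 0
So t5 = 0 and t6 = 0.

a=0, b=1, c=1, d=0, e=0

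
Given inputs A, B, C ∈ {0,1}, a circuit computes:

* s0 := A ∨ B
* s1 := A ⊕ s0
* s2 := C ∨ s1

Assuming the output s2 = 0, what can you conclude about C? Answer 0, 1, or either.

s2 = C ∨ s1 must be 0, so both C = 0 and s1 = 0.
s1 = A ⊕ s0 must be 0, so A and s0 are equal.
Every assignment with s2 = 0 has C = 0; there are 3 such assignment(s).
  A=0, B=0, C=0
  A=1, B=0, C=0
  A=1, B=1, C=0

0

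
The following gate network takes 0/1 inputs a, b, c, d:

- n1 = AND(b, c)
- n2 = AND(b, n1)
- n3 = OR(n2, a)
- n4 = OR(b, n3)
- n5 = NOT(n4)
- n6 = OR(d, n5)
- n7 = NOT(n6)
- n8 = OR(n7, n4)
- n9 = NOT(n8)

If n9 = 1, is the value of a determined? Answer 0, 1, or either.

0

n9 = NOT(n8) must be 1, so n8 = 0.
n8 = OR(n7, n4) must be 0, so both n7 = 0 and n4 = 0.
Every assignment with n9 = 1 has a = 0; there are 4 such assignment(s).
  a=0, b=0, c=0, d=0
  a=0, b=0, c=0, d=1
  a=0, b=0, c=1, d=0
  a=0, b=0, c=1, d=1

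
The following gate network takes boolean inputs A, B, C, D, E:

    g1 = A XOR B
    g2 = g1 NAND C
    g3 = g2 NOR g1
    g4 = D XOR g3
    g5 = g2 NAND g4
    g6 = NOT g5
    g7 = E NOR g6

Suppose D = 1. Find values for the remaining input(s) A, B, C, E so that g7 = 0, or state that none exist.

A=0, B=1, C=0, E=0

g7 = E NOR g6 must be 0, so at least one of E, g6 is 1.
Check with D = 1 and A=0, B=1, C=0, E=0:
g1 = A XOR B = 0 XOR 1 = 1
g2 = g1 NAND C = 1 NAND 0 = 1
g3 = g2 NOR g1 = 1 NOR 1 = 0
g4 = D XOR g3 = 1 XOR 0 = 1
g5 = g2 NAND g4 = 1 NAND 1 = 0
g6 = NOT g5 = NOT 0 = 1
g7 = E NOR g6 = 0 NOR 1 = 0
So g7 = 0.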